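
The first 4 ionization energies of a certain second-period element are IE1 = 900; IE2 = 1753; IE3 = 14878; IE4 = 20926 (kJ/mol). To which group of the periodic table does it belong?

Look for the largest jump between consecutive ionization energies: IE3/IE2 ≈ 8.5, far larger than any earlier ratio.
That jump marks the point where a core electron is being removed. So the atom has 2 valence electrons.
A main-group element with 2 valence electrons is in group 2.

Group 2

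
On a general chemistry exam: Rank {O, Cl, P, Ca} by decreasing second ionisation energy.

O, Cl, P, Ca

The second ionization energy removes an electron from the +1 ion. For each element: O⁺ still has 5 valence electrons; Cl⁺ still has 6 valence electrons; P⁺ still has 4 valence electrons; Ca⁺ still has 1 valence electron.
All are still removing valence electrons, so compare the +1 ions as you would atoms: IE_2 generally rises across a period (higher Z_eff) and falls down a group (larger shell), subject to the usual subshell exceptions.
Valence configurations: O⁺ [He]2s²2p³, Cl⁺ [Ne]3s²3p⁴, P⁺ [Ne]3s²3p², Ca⁺ [Ar]4s¹.
Tabulated IE_2 (kJ/mol): O 3388, Cl 2298, P 1907, Ca 1145.
Overall IE_2 order: Ca < P < Cl < O.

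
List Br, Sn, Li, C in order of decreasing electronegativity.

Br, C, Sn, Li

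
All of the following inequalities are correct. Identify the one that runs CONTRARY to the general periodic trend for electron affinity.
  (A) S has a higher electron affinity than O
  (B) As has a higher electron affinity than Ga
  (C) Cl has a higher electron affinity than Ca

(A)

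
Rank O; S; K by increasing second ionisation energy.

The second ionization energy removes an electron from the +1 ion. For each element: O⁺ still has 5 valence electrons; S⁺ still has 5 valence electrons; K⁺ is the bare [Ar] core.
Usually core removal costs more than valence removal, but here the competition is close: a tightly held n=2 valence electron can cost more to remove than an n=3 core electron, so the actual values have to decide it.
Valence configurations: O⁺ [He]2s²2p³, S⁺ [Ne]3s²3p³.
Approximate IE_2 values (kJ/mol): O 3388, S 2252, K 3052.
Putting it together, IE_2: S < K < O.

S < K < O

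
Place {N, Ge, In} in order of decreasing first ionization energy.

N is in period 2, group 15; Ge is in period 4, group 14; In is in period 5, group 13.
Across a period the outer electron is held more tightly (higher IE₁); down a group it sits in a higher shell, more shielded, and comes off more easily.
Neither a single period nor a single group — weigh both effects.
Ge > In: relative to In, both the across-period and down-group shifts push Ge's first ionization energy up.
N > Ge: relative to Ge, both the across-period and down-group shifts push N's first ionization energy up.
Tabulated first ionization energy (kJ/mol): N 1402, Ge 762, In 558.
So from highest to lowest: N > Ge > In.

N > Ge > In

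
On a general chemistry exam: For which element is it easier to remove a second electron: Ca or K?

After 1 electron has been removed, what remains? Ca⁺ still has 1 valence electron; K⁺ is the bare [Ar] core.
Pulling an electron out of a noble-gas core costs far more than removing a remaining valence electron, so K sits at the high end of IE_2.
Tabulated IE_2 (kJ/mol): Ca 1145, K 3052.
Putting it together, IE_2: Ca < K.

Ca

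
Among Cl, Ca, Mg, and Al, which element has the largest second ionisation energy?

Cl

After 1 electron has been removed, what remains? Cl⁺ still has 6 valence electrons; Ca⁺ still has 1 valence electron; Mg⁺ still has 1 valence electron; Al⁺ still has 2 valence electrons.
All are still removing valence electrons, so compare the +1 ions as you would atoms: IE_2 generally rises across a period (higher Z_eff) and falls down a group (larger shell), subject to the usual subshell exceptions.
Valence configurations: Cl⁺ [Ne]3s²3p⁴, Ca⁺ [Ar]4s¹, Mg⁺ [Ne]3s¹, Al⁺ [Ne]3s².
The numbers (kJ/mol): Cl 2298, Ca 1145, Mg 1451, Al 1817.
Hence IE_2: Ca < Mg < Al < Cl.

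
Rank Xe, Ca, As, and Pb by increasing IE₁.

Removing the outermost electron gets harder across a period and easier down a group.
These span different periods and groups, so the two trends combine.
Pb > Ca: the two effects oppose for this pair; the across-period effect wins (716 vs 590 kJ/mol).
As > Pb: relative to Pb, both the across-period and down-group shifts push As's first ionization energy up.
Xe > As: period and group pull opposite ways; the across-period shift dominates (1170 vs 947 kJ/mol).
Tabulated first ionization energy (kJ/mol): Ca 590, As 947, Xe 1170, Pb 716.
So from lowest to highest: Ca < Pb < As < Xe.

Ca < Pb < As < Xe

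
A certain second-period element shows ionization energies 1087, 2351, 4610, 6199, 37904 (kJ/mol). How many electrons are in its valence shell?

Look for the largest jump between consecutive ionization energies: IE5/IE4 ≈ 6.1, far larger than any earlier ratio.
That jump marks the point where a core electron is being removed. So the atom has 4 valence electrons.

4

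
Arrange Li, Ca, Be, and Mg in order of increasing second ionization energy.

The second ionization energy removes an electron from the +1 ion. For each element: Li⁺ is the bare [He] core; Ca⁺ still has 1 valence electron; Be⁺ still has 1 valence electron; Mg⁺ still has 1 valence electron.
Breaking into a closed-shell core is much more expensive than removing a leftover valence electron — Li has the largest IE_2 here.
Valence configurations: Ca⁺ [Ar]4s¹, Be⁺ [He]2s¹, Mg⁺ [Ne]3s¹.
The numbers (kJ/mol): Li 7298, Ca 1145, Be 1757, Mg 1451.
Hence IE_2: Ca < Mg < Be < Li.

Ca < Mg < Be < Li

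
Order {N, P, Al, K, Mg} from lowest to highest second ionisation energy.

Mg < Al < P < N < K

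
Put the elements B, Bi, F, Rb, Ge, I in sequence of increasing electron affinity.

B is in period 2, group 13; F is in period 2, group 17; Ge is in period 4, group 14; Rb is in period 5, group 1; I is in period 5, group 17; Bi is in period 6, group 15.
Electron affinity generally becomes more exothermic across a period toward the halogens and less exothermic down a group.
These span different periods and groups, so the two trends combine.
Rb > B: this pair runs against the simple trend — see the exception note.
Bi > Rb: period and group pull opposite ways; the across-period shift dominates (91 vs 47 kJ/mol).
Ge > Bi: period and group pull opposite ways; the down-group shift dominates (119 vs 91 kJ/mol).
I > Ge: the two effects oppose for this pair; the across-period effect wins (295 vs 119 kJ/mol).
F > I: F sits above I in group 17, so the down-group effect alone puts F higher.
Note the exception: Rb has a higher electron affinity than B, contrary to the simple trend — B's ns²np¹ configuration gives only a small electron affinity — the sparsely filled np subshell binds an added electron weakly.
Approximate values (kJ/mol): B 27, F 328, Ge 119, Rb 47, I 295, Bi 91.
So from lowest to highest: B < Rb < Bi < Ge < I < F.

B, Rb, Bi, Ge, I, F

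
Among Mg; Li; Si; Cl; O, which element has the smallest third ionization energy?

Si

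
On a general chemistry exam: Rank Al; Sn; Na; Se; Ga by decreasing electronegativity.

Se > Sn > Ga > Al > Na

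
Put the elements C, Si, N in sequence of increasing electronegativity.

Si < C < N

C is in period 2, group 14; N is in period 2, group 15; Si is in period 3, group 14.
Electronegativity increases across a period and decreases down a group, tracking effective nuclear charge and atomic size.
These span different periods and groups, so the two trends combine.
C > Si: C sits above Si in group 14, so the down-group effect alone puts C higher.
N > C: N lies to the right of C in period 2, so the across-period effect alone puts N higher.
Approximate values (Pauling): C 2.55, N 3.04, Si 1.90.
So from lowest to highest: Si < C < N.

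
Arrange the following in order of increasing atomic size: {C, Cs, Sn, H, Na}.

H is in period 1, group 1; C is in period 2, group 14; Na is in period 3, group 1; Sn is in period 5, group 14; Cs is in period 6, group 1.
Across a period the added protons contract the valence shell; down a group each new principal shell makes the atom larger.
These span different periods and groups, so the two trends combine.
C > H: period and group pull opposite ways; the down-group shift dominates (75 vs 32 pm).
Sn > C: Sn sits below C in group 14, so the down-group effect alone puts Sn larger.
Na > Sn: the two effects oppose for this pair; the across-period effect wins (155 vs 140 pm).
Cs > Na: Cs sits below Na in group 1, so the down-group effect alone puts Cs larger.
Tabulated atomic radius (pm): H 32, C 75, Na 155, Sn 140, Cs 232.
So from smallest to largest: H < C < Sn < Na < Cs.

H, C, Sn, Na, Cs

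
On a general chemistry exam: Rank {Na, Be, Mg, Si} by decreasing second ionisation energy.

Na > Be > Si > Mg

The second ionization energy removes an electron from the +1 ion. For each element: Na⁺ is the bare [Ne] core; Be⁺ still has 1 valence electron; Mg⁺ still has 1 valence electron; Si⁺ still has 3 valence electrons.
Core electrons are held far more tightly than valence electrons, so Na tops the IE_2 order.
Valence configurations: Be⁺ [He]2s¹, Mg⁺ [Ne]3s¹, Si⁺ [Ne]3s²3p¹.
Tabulated IE_2 (kJ/mol): Na 4562, Be 1757, Mg 1451, Si 1577.
Overall IE_2 order: Mg < Si < Be < Na.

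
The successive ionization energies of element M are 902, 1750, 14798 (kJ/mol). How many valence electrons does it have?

Look for the largest jump between consecutive ionization energies: IE3/IE2 ≈ 8.5, far larger than any earlier ratio.
That jump marks the point where a core electron is being removed. So the atom has 2 valence electrons.

2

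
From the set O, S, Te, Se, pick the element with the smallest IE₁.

Te

O is in period 2, group 16; S is in period 3, group 16; Se is in period 4, group 16; Te is in period 5, group 16.
First ionization energy rises across a period (greater Z_eff holds electrons more tightly) and falls down a group (valence electrons are farther from the nucleus).
All are in group 16, so first ionization energy increases up the group.
The smallest IE₁ among these belongs to Te.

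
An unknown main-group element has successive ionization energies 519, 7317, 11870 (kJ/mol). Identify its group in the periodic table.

Group 1

Look for the largest jump between consecutive ionization energies: IE2/IE1 ≈ 14.1, far larger than any earlier ratio.
That jump marks the point where a core electron is being removed. So the atom has 1 valence electron.
A main-group element with 1 valence electron is in group 1.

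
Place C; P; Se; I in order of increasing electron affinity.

P, C, Se, I

C is in period 2, group 14; P is in period 3, group 15; Se is in period 4, group 16; I is in period 5, group 17.
Electron affinity generally becomes more exothermic across a period toward the halogens and less exothermic down a group.
A diagonal step moves right (one effect) and down (the opposite effect) at once.
C > P: period and group pull opposite ways; the down-group shift dominates (122 vs 72 kJ/mol).
Se > C: period and group pull opposite ways; the across-period shift dominates (195 vs 122 kJ/mol).
I > Se: the two effects oppose for this pair; the across-period effect wins (295 vs 195 kJ/mol).
Tabulated electron affinity (kJ/mol): C 122, P 72, Se 195, I 295.
So from lowest to highest: P < C < Se < I.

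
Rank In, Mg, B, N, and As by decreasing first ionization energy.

B is in period 2, group 13; N is in period 2, group 15; Mg is in period 3, group 2; As is in period 4, group 15; In is in period 5, group 13.
Across a period the outer electron is held more tightly (higher IE₁); down a group it sits in a higher shell, more shielded, and comes off more easily.
Here both period and group differ, so the two effects have to be weighed against each other.
Mg > In: the two effects oppose for this pair; the down-group effect wins (738 vs 558 kJ/mol).
B > Mg: relative to Mg, both the across-period and down-group shifts push B's first ionization energy up.
As > B: the two effects oppose for this pair; the across-period effect wins (947 vs 801 kJ/mol).
N > As: N sits above As in group 15, so the down-group effect alone puts N higher.
Approximate values (kJ/mol): B 801, N 1402, Mg 738, As 947, In 558.
So from highest to lowest: N > As > B > Mg > In.

N > As > B > Mg > In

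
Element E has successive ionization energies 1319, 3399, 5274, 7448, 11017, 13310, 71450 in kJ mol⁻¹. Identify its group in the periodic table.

Group 16

Look for the largest jump between consecutive ionization energies: IE7/IE6 ≈ 5.4, far larger than any earlier ratio.
That jump marks the point where a core electron is being removed. So the atom has 6 valence electrons.
A main-group element with 6 valence electrons is in group 16.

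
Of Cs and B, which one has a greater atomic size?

Cs

B is in period 2, group 13; Cs is in period 6, group 1.
Moving right in a period, electrons are added to the same shell under a stronger nuclear pull, so atoms get smaller; moving down, a new shell is opened and atoms get larger.
Here both period and group differ, so the two effects have to be weighed against each other.
Cs > B: relative to B, both the across-period and down-group shifts push Cs's atomic radius up.
Approximate values (pm): B 85, Cs 232.
So Cs has the greater atomic size (Cs > B).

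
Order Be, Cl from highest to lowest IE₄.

Be, Cl

IE_4 is the cost of taking one more electron from the +3 cation: Be³⁺ is already 1 electron into the core; Cl³⁺ still has 4 valence electrons.
Core electrons are held far more tightly than valence electrons, so Be tops the IE_4 order.
Approximate IE_4 values (kJ/mol): Be 21007, Cl 5159.
Putting it together, IE_4: Cl < Be.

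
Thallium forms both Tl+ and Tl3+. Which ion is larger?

Both ions have Z = 81 protons, but Tl3+ has lost more electrons, so its remaining electrons feel a larger effective nuclear charge per electron and are pulled in more tightly.
Higher positive charge → smaller ion, so Tl+ > Tl3+.

Tl+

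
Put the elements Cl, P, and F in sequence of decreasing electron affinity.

F is in period 2, group 17; P is in period 3, group 15; Cl is in period 3, group 17.
Atoms with high Z_eff and room in the valence shell (especially the halogens) have the most exothermic electron affinities.
These span different periods and groups, so the two trends combine.
F > P: both effects reinforce here, so F is clearly the higher of the two.
Cl > F: this pair runs against the simple trend — see the exception note.
Note the exception: Cl has a higher electron affinity than F, contrary to the simple trend — F's small 2p subshell makes the incoming electron feel strong e⁻–e⁻ repulsion, so Cl actually releases more energy on gaining an electron.
Approximate values (kJ/mol): F 328, P 72, Cl 349.
So from highest to lowest: Cl > F > P.

Cl > F > P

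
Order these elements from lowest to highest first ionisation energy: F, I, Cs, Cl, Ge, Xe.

Across a period the outer electron is held more tightly (higher IE₁); down a group it sits in a higher shell, more shielded, and comes off more easily.
Here both period and group differ, so the two effects have to be weighed against each other.
Ge > Cs: relative to Cs, both the across-period and down-group shifts push Ge's first ionization energy up.
I > Ge: period and group pull opposite ways; the across-period shift dominates (1008 vs 762 kJ/mol).
Xe > I: both are in period 5; the period trend gives Xe the larger value.
Cl > Xe: the two effects oppose for this pair; the down-group effect wins (1251 vs 1170 kJ/mol).
F > Cl: they share group 17; the group trend gives F the larger value.
Tabulated first ionization energy (kJ/mol): F 1681, Cl 1251, Ge 762, I 1008, Xe 1170, Cs 376.
So from lowest to highest: Cs < Ge < I < Xe < Cl < F.

Cs, Ge, I, Xe, Cl, F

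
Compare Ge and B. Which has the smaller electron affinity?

B is in period 2, group 13; Ge is in period 4, group 14.
Adding an electron releases more energy for atoms nearer the top right (short of the noble gases).
Here both period and group differ, so the two effects have to be weighed against each other.
Ge > B: period and group pull opposite ways; the across-period shift dominates (119 vs 27 kJ/mol).
Tabulated electron affinity (kJ/mol): B 27, Ge 119.
So B has the smaller electron affinity (B < Ge).

B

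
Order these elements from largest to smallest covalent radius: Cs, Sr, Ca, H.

Cs > Sr > Ca > H

Moving right in a period, electrons are added to the same shell under a stronger nuclear pull, so atoms get smaller; moving down, a new shell is opened and atoms get larger.
Neither a single period nor a single group — weigh both effects.
Ca > H: period and group pull opposite ways; the down-group shift dominates (171 vs 32 pm).
Sr > Ca: they share group 2; the group trend gives Sr the larger value.
Cs > Sr: relative to Sr, both the across-period and down-group shifts push Cs's atomic radius up.
Approximate values (pm): H 32, Ca 171, Sr 185, Cs 232.
So from largest to smallest: Cs > Sr > Ca > H.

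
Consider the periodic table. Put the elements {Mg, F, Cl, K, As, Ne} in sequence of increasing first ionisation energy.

Across a period the outer electron is held more tightly (higher IE₁); down a group it sits in a higher shell, more shielded, and comes off more easily.
These span different periods and groups, so the two trends combine.
Mg > K: relative to K, both the across-period and down-group shifts push Mg's first ionization energy up.
As > Mg: period and group pull opposite ways; the across-period shift dominates (947 vs 738 kJ/mol).
Cl > As: relative to As, both the across-period and down-group shifts push Cl's first ionization energy up.
F > Cl: F sits above Cl in group 17, so the down-group effect alone puts F higher.
Ne > F: Ne lies to the right of F in period 2, so the across-period effect alone puts Ne higher.
Approximate values (kJ/mol): F 1681, Ne 2081, Mg 738, Cl 1251, K 419, As 947.
So from lowest to highest: K < Mg < As < Cl < F < Ne.

K < Mg < As < Cl < F < Ne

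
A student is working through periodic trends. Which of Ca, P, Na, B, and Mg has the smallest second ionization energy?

Ca

IE_2 is the cost of taking one more electron from the +1 cation: Ca⁺ still has 1 valence electron; P⁺ still has 4 valence electrons; Na⁺ is the bare [Ne] core; B⁺ still has 2 valence electrons; Mg⁺ still has 1 valence electron.
Core electrons are held far more tightly than valence electrons, so Na tops the IE_2 order.
Valence configurations: Ca⁺ [Ar]4s¹, P⁺ [Ne]3s²3p², B⁺ [He]2s², Mg⁺ [Ne]3s¹.
Approximate IE_2 values (kJ/mol): Ca 1145, P 1907, Na 4562, B 2427, Mg 1451.
Overall IE_2 order: Ca < Mg < P < B < Na.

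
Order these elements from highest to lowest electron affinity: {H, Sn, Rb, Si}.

H is in period 1, group 1; Si is in period 3, group 14; Rb is in period 5, group 1; Sn is in period 5, group 14.
Atoms with high Z_eff and room in the valence shell (especially the halogens) have the most exothermic electron affinities.
Here both period and group differ, so the two effects have to be weighed against each other.
H > Rb: H sits above Rb in group 1, so the down-group effect alone puts H higher.
Sn > H: the two effects oppose for this pair; the across-period effect wins (107 vs 73 kJ/mol).
Si > Sn: they share group 14; the group trend gives Si the larger value.
Approximate values (kJ/mol): H 73, Si 134, Rb 47, Sn 107.
So from highest to lowest: Si > Sn > H > Rb.

Si, Sn, H, Rb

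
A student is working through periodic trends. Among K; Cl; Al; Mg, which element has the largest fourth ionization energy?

Al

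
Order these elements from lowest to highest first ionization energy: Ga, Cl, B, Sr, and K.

K < Sr < Ga < B < Cl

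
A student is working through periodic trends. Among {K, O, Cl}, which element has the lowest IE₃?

Cl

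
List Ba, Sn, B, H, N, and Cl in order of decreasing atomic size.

Ba > Sn > Cl > B > N > H

H is in period 1, group 1; B is in period 2, group 13; N is in period 2, group 15; Cl is in period 3, group 17; Sn is in period 5, group 14; Ba is in period 6, group 2.
Moving right in a period, electrons are added to the same shell under a stronger nuclear pull, so atoms get smaller; moving down, a new shell is opened and atoms get larger.
Here both period and group differ, so the two effects have to be weighed against each other.
N > H: period and group pull opposite ways; the down-group shift dominates (71 vs 32 pm).
B > N: both are in period 2; the period trend gives B the larger value.
Cl > B: period and group pull opposite ways; the down-group shift dominates (99 vs 85 pm).
Sn > Cl: both effects reinforce here, so Sn is clearly the larger of the two.
Ba > Sn: both effects reinforce here, so Ba is clearly the larger of the two.
Approximate values (pm): H 32, B 85, N 71, Cl 99, Sn 140, Ba 196.
So from largest to smallest: Ba > Sn > Cl > B > N > H.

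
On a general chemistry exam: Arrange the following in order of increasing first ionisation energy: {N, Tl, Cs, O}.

N is in period 2, group 15; O is in period 2, group 16; Cs is in period 6, group 1; Tl is in period 6, group 13.
Removing the outermost electron gets harder across a period and easier down a group.
These span different periods and groups, so the two trends combine.
Tl > Cs: both are in period 6; the period trend gives Tl the larger value.
O > Tl: relative to Tl, both the across-period and down-group shifts push O's first ionization energy up.
N > O: this pair runs against the simple trend — see the exception note.
Note the exception: N has a higher first ionization energy than O, contrary to the simple trend — pairing an electron in O's 2p⁴ costs repulsion energy, so O ionizes more easily than half-filled N (2p³).
Approximate values (kJ/mol): N 1402, O 1314, Cs 376, Tl 589.
So from lowest to highest: Cs < Tl < O < N.

Cs < Tl < O < N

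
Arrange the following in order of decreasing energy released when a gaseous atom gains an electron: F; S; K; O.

F > S > O > K

O is in period 2, group 16; F is in period 2, group 17; S is in period 3, group 16; K is in period 4, group 1.
Atoms with high Z_eff and room in the valence shell (especially the halogens) have the most exothermic electron affinities.
These span different periods and groups, so the two trends combine.
O > K: relative to K, both the across-period and down-group shifts push O's electron affinity up.
S > O: this pair runs against the simple trend — see the exception note.
F > S: relative to S, both the across-period and down-group shifts push F's electron affinity up.
Note the exception: S has a higher electron affinity than O, contrary to the simple trend — the compact 2p subshell of O repels the added electron more than S's larger 3p does.
For reference (kJ/mol): O 141, F 328, S 200, K 48.
So from highest to lowest: F > S > O > K.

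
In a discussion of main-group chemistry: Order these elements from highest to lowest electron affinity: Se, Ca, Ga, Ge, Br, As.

Br, Se, Ge, As, Ga, Ca

Ca is in period 4, group 2; Ga is in period 4, group 13; Ge is in period 4, group 14; As is in period 4, group 15; Se is in period 4, group 16; Br is in period 4, group 17.
Adding an electron releases more energy for atoms nearer the top right (short of the noble gases).
All lie in period 4; the across-period trend (electron affinity increases left to right) applies, with the exception below.
Note the exception: Ge has a higher electron affinity than As, contrary to the simple trend — adding an electron to As's half-filled 4p³ is unfavourable, so Ge (4p²) has the more exothermic EA.
For reference (kJ/mol): Ca 2, Ga 29, Ge 119, As 78, Se 195, Br 325.
So from highest to lowest: Br > Se > Ge > As > Ga > Ca.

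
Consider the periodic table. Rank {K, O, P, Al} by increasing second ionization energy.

After 1 electron has been removed, what remains? K⁺ is the bare [Ar] core; O⁺ still has 5 valence electrons; P⁺ still has 4 valence electrons; Al⁺ still has 2 valence electrons.
Usually core removal costs more than valence removal, but here the competition is close: a tightly held n=2 valence electron can cost more to remove than an n=3 core electron, so the actual values have to decide it.
Valence configurations: O⁺ [He]2s²2p³, P⁺ [Ne]3s²3p², Al⁺ [Ne]3s².
Tabulated IE_2 (kJ/mol): K 3052, O 3388, P 1907, Al 1817.
So the second ionization energies run Al < P < K < O.

Al, P, K, O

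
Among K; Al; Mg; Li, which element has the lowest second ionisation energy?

After 1 electron has been removed, what remains? K⁺ is the bare [Ar] core; Al⁺ still has 2 valence electrons; Mg⁺ still has 1 valence electron; Li⁺ is the bare [He] core.
Pulling an electron out of a noble-gas core costs far more than removing a remaining valence electron, so K and Li sit at the high end of IE_2.
Valence configurations: Al⁺ [Ne]3s², Mg⁺ [Ne]3s¹.
The numbers (kJ/mol): K 3052, Al 1817, Mg 1451, Li 7298.
Putting it together, IE_2: Mg < Al < K < Li.

Mg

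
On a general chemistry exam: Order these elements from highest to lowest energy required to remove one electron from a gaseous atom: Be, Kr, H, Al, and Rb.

Kr, H, Be, Al, Rb

H is in period 1, group 1; Be is in period 2, group 2; Al is in period 3, group 13; Kr is in period 4, group 18; Rb is in period 5, group 1.
Across a period the outer electron is held more tightly (higher IE₁); down a group it sits in a higher shell, more shielded, and comes off more easily.
Neither a single period nor a single group — weigh both effects.
Al > Rb: relative to Rb, both the across-period and down-group shifts push Al's first ionization energy up.
Be > Al: the two effects oppose for this pair; the down-group effect wins (900 vs 578 kJ/mol).
H > Be: period and group pull opposite ways; the down-group shift dominates (1312 vs 900 kJ/mol).
Kr > H: period and group pull opposite ways; the across-period shift dominates (1351 vs 1312 kJ/mol).
Tabulated first ionization energy (kJ/mol): H 1312, Be 900, Al 578, Kr 1351, Rb 403.
So from highest to lowest: Kr > H > Be > Al > Rb.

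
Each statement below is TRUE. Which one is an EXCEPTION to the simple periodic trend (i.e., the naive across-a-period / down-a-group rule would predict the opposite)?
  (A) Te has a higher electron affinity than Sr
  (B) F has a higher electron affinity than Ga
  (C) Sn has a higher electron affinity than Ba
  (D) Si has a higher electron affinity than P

The general trend: electron affinity increases across a period and decreases down a group.
(A) Te (period 5, group 16) vs Sr (period 5, group 2): the stated order agrees with the simple trend.
(B) F (period 2, group 17) vs Ga (period 4, group 13): the stated order agrees with the simple trend.
(C) Sn (period 5, group 14) vs Ba (period 6, group 2): the stated order agrees with the simple trend.
(D) Si (period 3, group 14) vs P (period 3, group 15): the stated order contradicts the simple trend.
The exception is (D): adding an electron to P's half-filled 3p³ is unfavourable, so Si (3p²) has the more exothermic EA.

(D)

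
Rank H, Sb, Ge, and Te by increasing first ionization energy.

H is in period 1, group 1; Ge is in period 4, group 14; Sb is in period 5, group 15; Te is in period 5, group 16.
Removing the outermost electron gets harder across a period and easier down a group.
Here both period and group differ, so the two effects have to be weighed against each other.
Sb > Ge: the two effects oppose for this pair; the across-period effect wins (831 vs 762 kJ/mol).
Te > Sb: both are in period 5; the period trend gives Te the larger value.
H > Te: period and group pull opposite ways; the down-group shift dominates (1312 vs 869 kJ/mol).
For reference (kJ/mol): H 1312, Ge 762, Sb 831, Te 869.
So from lowest to highest: Ge < Sb < Te < H.

Ge, Sb, Te, H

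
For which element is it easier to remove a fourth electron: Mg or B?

IE_4 is the cost of taking one more electron from the +3 cation: Mg³⁺ is already 1 electron into the core; B³⁺ is the bare [He] core.
All of these are removing an electron from a noble-gas core or deeper; the smaller core (lower principal quantum number) is held far more tightly, and within a period the higher nuclear charge binds the same core more tightly.
The numbers (kJ/mol): Mg 10543, B 25026.
Overall IE_4 order: Mg < B.

Mg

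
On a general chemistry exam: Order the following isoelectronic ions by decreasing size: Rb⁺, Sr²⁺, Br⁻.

Br⁻ > Rb⁺ > Sr²⁺

All of these have 36 electrons, so size is governed by nuclear charge alone: the more protons, the stronger the pull on the same electron cloud, and the smaller the ion.
Nuclear charges: Sr²⁺ (Z=38), Rb⁺ (Z=37), Br⁻ (Z=35).
Largest to smallest: Br⁻ > Rb⁺ > Sr²⁺.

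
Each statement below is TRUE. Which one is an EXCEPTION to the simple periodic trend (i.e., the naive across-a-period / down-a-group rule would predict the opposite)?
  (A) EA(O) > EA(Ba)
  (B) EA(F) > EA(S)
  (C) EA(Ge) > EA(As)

(C)

The general trend: electron affinity increases across a period and decreases down a group.
(A) O (period 2, group 16) vs Ba (period 6, group 2): the stated order agrees with the simple trend.
(B) F (period 2, group 17) vs S (period 3, group 16): the stated order agrees with the simple trend.
(C) Ge (period 4, group 14) vs As (period 4, group 15): the stated order contradicts the simple trend.
The exception is (C): adding an electron to As's half-filled 4p³ is unfavourable, so Ge (4p²) has the more exothermic EA.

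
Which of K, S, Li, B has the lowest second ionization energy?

S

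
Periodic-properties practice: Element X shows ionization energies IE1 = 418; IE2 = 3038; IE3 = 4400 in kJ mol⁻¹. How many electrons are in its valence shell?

1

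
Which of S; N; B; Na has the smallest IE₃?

IE_3 is the cost of taking one more electron from the +2 cation: S²⁺ still has 4 valence electrons; N²⁺ still has 3 valence electrons; B²⁺ still has 1 valence electron; Na²⁺ is already 1 electron into the core.
Breaking into a closed-shell core is much more expensive than removing a leftover valence electron — Na has the largest IE_3 here.
Valence configurations: S²⁺ [Ne]3s²3p², N²⁺ [He]2s²2p¹, B²⁺ [He]2s¹.
Approximate IE_3 values (kJ/mol): S 3357, N 4578, B 3660, Na 6910.
So the third ionization energies run S < B < N < Na.

S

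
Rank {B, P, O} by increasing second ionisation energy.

Consider each +1 ion: B⁺ still has 2 valence electrons; P⁺ still has 4 valence electrons; O⁺ still has 5 valence electrons.
All are still removing valence electrons, so compare the +1 ions as you would atoms: IE_2 generally rises across a period (higher Z_eff) and falls down a group (larger shell), subject to the usual subshell exceptions.
Valence configurations: B⁺ [He]2s², P⁺ [Ne]3s²3p², O⁺ [He]2s²2p³.
Approximate IE_2 values (kJ/mol): B 2427, P 1907, O 3388.
Putting it together, IE_2: P < B < O.

P < B < O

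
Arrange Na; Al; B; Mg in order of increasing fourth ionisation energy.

Na, Mg, Al, B

IE_4 is the cost of taking one more electron from the +3 cation: Na³⁺ is already 2 electrons into the core; Al³⁺ is the bare [Ne] core; B³⁺ is the bare [He] core; Mg³⁺ is already 1 electron into the core.
All of these are removing an electron from a noble-gas core or deeper; the smaller core (lower principal quantum number) is held far more tightly, and within a period the higher nuclear charge binds the same core more tightly.
Tabulated IE_4 (kJ/mol): Na 9543, Al 11577, B 25026, Mg 10543.
So the fourth ionization energies run Na < Mg < Al < B.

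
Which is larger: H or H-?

Forming H- adds 1 electron to H. More electron–electron repulsion in the same shell, with unchanged nuclear charge, lets the cloud expand.
An anion is larger than its parent atom: H- > H.

H-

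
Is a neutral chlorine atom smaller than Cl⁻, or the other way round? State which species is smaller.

Cl

Forming Cl⁻ adds 1 electron to Cl. More electron–electron repulsion in the same shell, with unchanged nuclear charge, lets the cloud expand.
An anion is larger than its parent atom: Cl⁻ > Cl.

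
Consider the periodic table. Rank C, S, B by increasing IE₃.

S, B, C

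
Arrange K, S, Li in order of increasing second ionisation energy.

S < K < Li

The second ionization energy removes an electron from the +1 ion. For each element: K⁺ is the bare [Ar] core; S⁺ still has 5 valence electrons; Li⁺ is the bare [He] core.
Core electrons are held far more tightly than valence electrons, so K and Li top the IE_2 order.
The numbers (kJ/mol): K 3052, S 2252, Li 7298.
Hence IE_2: S < K < Li.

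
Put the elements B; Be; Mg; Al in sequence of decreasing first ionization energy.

Be is in period 2, group 2; B is in period 2, group 13; Mg is in period 3, group 2; Al is in period 3, group 13.
Removing the outermost electron gets harder across a period and easier down a group.
Neither a single period nor a single group — weigh both effects.
Mg > Al: this pair runs against the simple trend — see the exception note.
B > Mg: both effects reinforce here, so B is clearly the higher of the two.
Be > B: this pair runs against the simple trend — see the exception note.
Note the exception: Mg has a higher first ionization energy than Al, contrary to the simple trend — Al's single 3p electron is easier to remove than one from Mg's filled 3s².
Note the exception: Be has a higher first ionization energy than B, contrary to the simple trend — removing B's lone 2p electron is easier than breaking Be's filled 2s².
Tabulated first ionization energy (kJ/mol): Be 900, B 801, Mg 738, Al 578.
So from highest to lowest: Be > B > Mg > Al.

Be > B > Mg > Al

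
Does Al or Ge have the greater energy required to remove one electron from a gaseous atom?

Ge

Al is in period 3, group 13; Ge is in period 4, group 14.
Across a period the outer electron is held more tightly (higher IE₁); down a group it sits in a higher shell, more shielded, and comes off more easily.
A diagonal step moves right (one effect) and down (the opposite effect) at once.
Ge > Al: period and group pull opposite ways; the across-period shift dominates (762 vs 578 kJ/mol).
Tabulated first ionization energy (kJ/mol): Al 578, Ge 762.
So Ge has the greater energy required to remove one electron from a gaseous atom (Ge > Al).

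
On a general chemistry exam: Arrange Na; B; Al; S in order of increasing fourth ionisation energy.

S < Na < Al < B

IE_4 is the cost of taking one more electron from the +3 cation: Na³⁺ is already 2 electrons into the core; B³⁺ is the bare [He] core; Al³⁺ is the bare [Ne] core; S³⁺ still has 3 valence electrons.
Breaking into a closed-shell core is much more expensive than removing a leftover valence electron — Na, Al and B have the largest IE_4 here.
The numbers (kJ/mol): Na 9543, B 25026, Al 11577, S 4556.
Putting it together, IE_4: S < Na < Al < B.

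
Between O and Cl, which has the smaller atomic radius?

O

Moving right in a period, electrons are added to the same shell under a stronger nuclear pull, so atoms get smaller; moving down, a new shell is opened and atoms get larger.
A diagonal step moves right (one effect) and down (the opposite effect) at once.
Cl > O: period and group pull opposite ways; the down-group shift dominates (99 vs 63 pm).
For reference (pm): O 63, Cl 99.
So O has the smaller atomic radius (O < Cl).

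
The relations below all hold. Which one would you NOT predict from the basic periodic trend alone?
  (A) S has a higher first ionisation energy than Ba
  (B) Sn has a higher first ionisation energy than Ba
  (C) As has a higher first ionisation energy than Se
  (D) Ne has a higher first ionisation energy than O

(C)

The general trend: first ionisation energy increases across a period and decreases down a group.
(A) S (period 3, group 16) vs Ba (period 6, group 2): the stated order agrees with the simple trend.
(B) Sn (period 5, group 14) vs Ba (period 6, group 2): the stated order agrees with the simple trend.
(C) As (period 4, group 15) vs Se (period 4, group 16): the stated order contradicts the simple trend.
(D) Ne (period 2, group 18) vs O (period 2, group 16): the stated order agrees with the simple trend.
The exception is (C): Se (4p⁴) ionizes more easily than half-filled As (4p³).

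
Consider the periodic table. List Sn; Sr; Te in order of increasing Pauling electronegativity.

Smaller atoms with higher effective nuclear charge are more electronegative.
All lie in period 5, so electronegativity increases left to right.
So from lowest to highest: Sr < Sn < Te.

Sr, Sn, Te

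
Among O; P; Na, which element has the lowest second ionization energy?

P

The second ionization energy removes an electron from the +1 ion. For each element: O⁺ still has 5 valence electrons; P⁺ still has 4 valence electrons; Na⁺ is the bare [Ne] core.
Core electrons are held far more tightly than valence electrons, so Na tops the IE_2 order.
Valence configurations: O⁺ [He]2s²2p³, P⁺ [Ne]3s²3p².
Tabulated IE_2 (kJ/mol): O 3388, P 1907, Na 4562.
Putting it together, IE_2: P < O < Na.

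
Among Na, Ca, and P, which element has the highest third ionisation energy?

Na

The third ionization energy removes an electron from the +2 ion. For each element: Na²⁺ is already 1 electron into the core; Ca²⁺ is the bare [Ar] core; P²⁺ still has 3 valence electrons.
Pulling an electron out of a noble-gas core costs far more than removing a remaining valence electron, so Ca and Na sit at the high end of IE_3.
Approximate IE_3 values (kJ/mol): Na 6910, Ca 4912, P 2914.
So the third ionization energies run P < Ca < Na.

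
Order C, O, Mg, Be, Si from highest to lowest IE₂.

Consider each +1 ion: C⁺ still has 3 valence electrons; O⁺ still has 5 valence electrons; Mg⁺ still has 1 valence electron; Be⁺ still has 1 valence electron; Si⁺ still has 3 valence electrons.
All are still removing valence electrons, so compare the +1 ions as you would atoms: IE_2 generally rises across a period (higher Z_eff) and falls down a group (larger shell), subject to the usual subshell exceptions.
Valence configurations: C⁺ [He]2s²2p¹, O⁺ [He]2s²2p³, Mg⁺ [Ne]3s¹, Be⁺ [He]2s¹, Si⁺ [Ne]3s²3p¹.
The numbers (kJ/mol): C 2353, O 3388, Mg 1451, Be 1757, Si 1577.
Hence IE_2: Mg < Si < Be < C < O.

O > C > Be > Si > Mg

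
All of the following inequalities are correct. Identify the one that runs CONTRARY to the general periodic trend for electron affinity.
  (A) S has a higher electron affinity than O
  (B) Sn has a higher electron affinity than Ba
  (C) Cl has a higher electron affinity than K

(A)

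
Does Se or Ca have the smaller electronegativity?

Ca

Smaller atoms with higher effective nuclear charge are more electronegative.
All lie in period 4, so electronegativity increases left to right.
So Ca has the smaller electronegativity (Ca < Se).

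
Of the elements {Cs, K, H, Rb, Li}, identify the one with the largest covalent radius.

H is in period 1, group 1; Li is in period 2, group 1; K is in period 4, group 1; Rb is in period 5, group 1; Cs is in period 6, group 1.
Moving right in a period, electrons are added to the same shell under a stronger nuclear pull, so atoms get smaller; moving down, a new shell is opened and atoms get larger.
All are in group 1, so atomic radius increases down the group.
The largest covalent radius among these belongs to Cs.

Cs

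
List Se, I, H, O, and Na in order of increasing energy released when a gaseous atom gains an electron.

Na, H, O, Se, I

Electron affinity generally becomes more exothermic across a period toward the halogens and less exothermic down a group.
Here both period and group differ, so the two effects have to be weighed against each other.
H > Na: they share group 1; the group trend gives H the larger value.
O > H: the two effects oppose for this pair; the across-period effect wins (141 vs 73 kJ/mol).
Se > O: this pair runs against the simple trend — see the exception note.
I > Se: the two effects oppose for this pair; the across-period effect wins (295 vs 195 kJ/mol).
Note the exception: Se has a higher electron affinity than O, contrary to the simple trend — O's compact 2p subshell gives strong electron–electron repulsion on the added electron.
Tabulated electron affinity (kJ/mol): H 73, O 141, Na 53, Se 195, I 295.
So from lowest to highest: Na < H < O < Se < I.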